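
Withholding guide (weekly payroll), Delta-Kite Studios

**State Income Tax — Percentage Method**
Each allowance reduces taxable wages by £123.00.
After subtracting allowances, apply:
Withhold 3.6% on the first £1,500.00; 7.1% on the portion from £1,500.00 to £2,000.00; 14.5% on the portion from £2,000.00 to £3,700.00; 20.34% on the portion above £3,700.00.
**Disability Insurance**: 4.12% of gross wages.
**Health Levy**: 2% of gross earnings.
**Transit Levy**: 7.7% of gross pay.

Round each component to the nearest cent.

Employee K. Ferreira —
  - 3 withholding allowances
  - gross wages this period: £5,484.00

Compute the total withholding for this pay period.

£1,381.70

State Income Tax: taxable = £5,484.00 − 3×£123.00 = £5,115.00
  £336.00 + 20.34% × (£5,115.00 − £3,700.00) = £336.00 + 20.34% × £1,415.00 = £623.81
Disability Insurance: 4.12% × £5,484.00 = £225.94
Health Levy: 2% × £5,484.00 = £109.68
Transit Levy: 7.7% × £5,484.00 = £422.27
Total: £623.81 + £225.94 + £109.68 + £422.27 = £1,381.70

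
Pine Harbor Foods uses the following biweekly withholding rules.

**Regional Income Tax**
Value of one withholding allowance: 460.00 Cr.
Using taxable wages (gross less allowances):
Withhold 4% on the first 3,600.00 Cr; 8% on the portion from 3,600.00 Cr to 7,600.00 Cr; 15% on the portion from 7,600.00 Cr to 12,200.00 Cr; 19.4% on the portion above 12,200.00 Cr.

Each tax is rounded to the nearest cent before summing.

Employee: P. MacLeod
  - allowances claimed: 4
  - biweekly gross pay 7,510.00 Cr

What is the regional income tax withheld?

309.60 Cr

Regional Income Tax: taxable = 7,510.00 Cr − 4×460.00 Cr = 5,670.00 Cr
  144.00 Cr + 8% × (5,670.00 Cr − 3,600.00 Cr) = 144.00 Cr + 8% × 2,070.00 Cr = 309.60 Cr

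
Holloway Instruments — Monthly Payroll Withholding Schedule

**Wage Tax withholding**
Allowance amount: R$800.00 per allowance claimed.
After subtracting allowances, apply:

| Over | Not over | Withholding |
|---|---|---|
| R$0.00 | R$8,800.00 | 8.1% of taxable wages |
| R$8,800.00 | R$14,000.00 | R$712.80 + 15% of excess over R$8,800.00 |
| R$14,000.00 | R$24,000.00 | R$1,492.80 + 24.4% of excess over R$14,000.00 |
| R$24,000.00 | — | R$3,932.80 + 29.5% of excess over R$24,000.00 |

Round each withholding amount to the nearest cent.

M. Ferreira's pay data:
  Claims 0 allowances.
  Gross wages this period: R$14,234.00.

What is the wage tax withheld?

Wage Tax: taxable = R$14,234.00
  R$1,492.80 + 24.4% × (R$14,234.00 − R$14,000.00) = R$1,492.80 + 24.4% × R$234.00 = R$1,549.90

R$1,549.90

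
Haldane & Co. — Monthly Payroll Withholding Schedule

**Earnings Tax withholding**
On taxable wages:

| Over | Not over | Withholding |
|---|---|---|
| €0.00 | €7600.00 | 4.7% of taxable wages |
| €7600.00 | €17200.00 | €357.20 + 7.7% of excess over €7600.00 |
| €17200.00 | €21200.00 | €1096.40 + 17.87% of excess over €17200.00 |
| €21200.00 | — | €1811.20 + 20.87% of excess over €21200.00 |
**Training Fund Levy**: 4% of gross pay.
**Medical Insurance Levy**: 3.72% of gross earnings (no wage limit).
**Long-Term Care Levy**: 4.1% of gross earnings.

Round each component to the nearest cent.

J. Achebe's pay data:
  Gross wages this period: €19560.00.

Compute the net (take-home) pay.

Earnings Tax: taxable = €19560.00
  €1096.40 + 17.87% × (€19560.00 − €17200.00) = €1096.40 + 17.87% × €2360.00 = €1518.13
Training Fund Levy: 4% × €19560.00 = €782.40
Medical Insurance Levy: 3.72% × €19560.00 = €727.63
Long-Term Care Levy: 4.1% × €19560.00 = €801.96
Total withheld: €1518.13 + €782.40 + €727.63 + €801.96 = €3830.12
Net pay: €19560.00 − €3830.12 = €15729.88

€15729.88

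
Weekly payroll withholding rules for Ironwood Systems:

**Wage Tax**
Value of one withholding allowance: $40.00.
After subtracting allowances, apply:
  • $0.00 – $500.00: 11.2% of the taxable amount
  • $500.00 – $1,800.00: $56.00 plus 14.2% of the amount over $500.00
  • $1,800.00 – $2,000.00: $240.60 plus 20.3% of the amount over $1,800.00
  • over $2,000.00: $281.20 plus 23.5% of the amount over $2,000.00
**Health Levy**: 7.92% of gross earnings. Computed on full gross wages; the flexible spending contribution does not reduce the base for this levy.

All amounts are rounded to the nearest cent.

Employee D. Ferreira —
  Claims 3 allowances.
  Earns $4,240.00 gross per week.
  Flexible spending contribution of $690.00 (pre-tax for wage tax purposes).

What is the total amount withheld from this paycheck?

Wage Tax: taxable = $4,240.00 − $690.00 − 3×$40.00 = $3,430.00
  $281.20 + 23.5% × ($3,430.00 − $2,000.00) = $281.20 + 23.5% × $1,430.00 = $617.25
Health Levy: 7.92% × $4,240.00 = $335.81
Total: $617.25 + $335.81 = $953.06

$953.06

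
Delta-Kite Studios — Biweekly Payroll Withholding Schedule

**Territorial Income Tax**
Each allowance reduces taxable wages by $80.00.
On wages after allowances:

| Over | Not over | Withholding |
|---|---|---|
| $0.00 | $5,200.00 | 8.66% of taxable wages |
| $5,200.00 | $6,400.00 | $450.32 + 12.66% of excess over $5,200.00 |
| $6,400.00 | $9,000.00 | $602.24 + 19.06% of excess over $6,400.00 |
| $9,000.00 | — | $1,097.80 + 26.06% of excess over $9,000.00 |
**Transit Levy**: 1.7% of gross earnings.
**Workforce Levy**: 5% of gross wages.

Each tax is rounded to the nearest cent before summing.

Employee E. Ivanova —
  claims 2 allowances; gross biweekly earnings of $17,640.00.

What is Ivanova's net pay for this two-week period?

Territorial Income Tax: taxable = $17,640.00 − 2×$80.00 = $17,480.00
  $1,097.80 + 26.06% × ($17,480.00 − $9,000.00) = $1,097.80 + 26.06% × $8,480.00 = $3,307.69
Transit Levy: 1.7% × $17,640.00 = $299.88
Workforce Levy: 5% × $17,640.00 = $882.00
Total withheld: $3,307.69 + $299.88 + $882.00 = $4,489.57
Net pay: $17,640.00 − $4,489.57 = $13,150.43

$13,150.43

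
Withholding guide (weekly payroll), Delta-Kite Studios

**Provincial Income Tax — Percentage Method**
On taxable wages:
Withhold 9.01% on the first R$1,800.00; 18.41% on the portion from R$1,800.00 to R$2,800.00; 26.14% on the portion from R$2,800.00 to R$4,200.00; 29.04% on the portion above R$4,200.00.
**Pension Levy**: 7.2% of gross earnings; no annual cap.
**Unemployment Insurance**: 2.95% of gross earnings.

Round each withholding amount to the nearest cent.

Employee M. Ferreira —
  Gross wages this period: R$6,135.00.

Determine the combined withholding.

R$1,896.86

Provincial Income Tax: taxable = R$6,135.00
  R$712.24 + 29.04% × (R$6,135.00 − R$4,200.00) = R$712.24 + 29.04% × R$1,935.00 = R$1,274.16
Pension Levy: 7.2% × R$6,135.00 = R$441.72
Unemployment Insurance: 2.95% × R$6,135.00 = R$180.98
Total: R$1,274.16 + R$441.72 + R$180.98 = R$1,896.86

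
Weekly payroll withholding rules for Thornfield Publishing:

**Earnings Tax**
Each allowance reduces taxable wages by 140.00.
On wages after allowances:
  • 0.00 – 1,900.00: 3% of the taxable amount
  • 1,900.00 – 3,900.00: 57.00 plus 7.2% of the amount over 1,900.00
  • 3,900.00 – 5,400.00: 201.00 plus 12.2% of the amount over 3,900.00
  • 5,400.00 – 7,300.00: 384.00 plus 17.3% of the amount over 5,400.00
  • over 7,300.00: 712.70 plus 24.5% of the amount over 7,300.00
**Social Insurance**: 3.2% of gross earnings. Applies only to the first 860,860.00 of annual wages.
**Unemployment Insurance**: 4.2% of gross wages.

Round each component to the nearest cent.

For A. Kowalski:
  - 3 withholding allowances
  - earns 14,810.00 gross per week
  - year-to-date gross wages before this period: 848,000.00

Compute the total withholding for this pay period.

3,483.29

Earnings Tax: taxable = 14,810.00 − 3×140.00 = 14,390.00
  712.70 + 24.5% × (14,390.00 − 7,300.00) = 712.70 + 24.5% × 7,090.00 = 2,449.75
Social Insurance: cap 860,860.00 − YTD 848,000.00 = 12,860.00 subject; 3.2% × 12,860.00 = 411.52
Unemployment Insurance: 4.2% × 14,810.00 = 622.02
Total: 2,449.75 + 411.52 + 622.02 = 3,483.29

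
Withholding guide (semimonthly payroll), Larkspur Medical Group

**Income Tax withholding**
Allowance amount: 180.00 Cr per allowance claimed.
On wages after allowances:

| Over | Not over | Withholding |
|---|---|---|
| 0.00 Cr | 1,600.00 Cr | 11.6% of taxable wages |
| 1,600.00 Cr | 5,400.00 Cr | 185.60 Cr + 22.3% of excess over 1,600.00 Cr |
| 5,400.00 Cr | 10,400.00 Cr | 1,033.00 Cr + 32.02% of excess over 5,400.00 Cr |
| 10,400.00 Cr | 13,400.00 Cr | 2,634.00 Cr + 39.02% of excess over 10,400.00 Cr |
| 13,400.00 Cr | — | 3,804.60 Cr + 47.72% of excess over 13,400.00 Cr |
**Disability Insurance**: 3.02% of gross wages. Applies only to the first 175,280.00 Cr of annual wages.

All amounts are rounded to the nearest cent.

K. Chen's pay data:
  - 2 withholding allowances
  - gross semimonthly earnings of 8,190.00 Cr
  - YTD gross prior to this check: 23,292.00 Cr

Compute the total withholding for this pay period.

Income Tax: taxable = 8,190.00 Cr − 2×180.00 Cr = 7,830.00 Cr
  1,033.00 Cr + 32.02% × (7,830.00 Cr − 5,400.00 Cr) = 1,033.00 Cr + 32.02% × 2,430.00 Cr = 1,811.09 Cr
Disability Insurance: 3.02% × 8,190.00 Cr = 247.34 Cr
Total: 1,811.09 Cr + 247.34 Cr = 2,058.43 Cr

2,058.43 Cr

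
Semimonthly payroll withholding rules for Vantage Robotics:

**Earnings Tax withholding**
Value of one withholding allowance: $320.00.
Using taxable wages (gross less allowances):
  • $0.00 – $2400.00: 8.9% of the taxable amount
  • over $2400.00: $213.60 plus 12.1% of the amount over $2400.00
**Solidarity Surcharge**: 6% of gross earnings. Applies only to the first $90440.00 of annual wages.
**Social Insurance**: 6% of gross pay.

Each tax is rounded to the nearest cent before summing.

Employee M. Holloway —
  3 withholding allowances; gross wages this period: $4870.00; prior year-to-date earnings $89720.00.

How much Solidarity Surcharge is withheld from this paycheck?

$43.20

Solidarity Surcharge: cap $90440.00 − YTD $89720.00 = $720.00 subject; 6% × $720.00 = $43.20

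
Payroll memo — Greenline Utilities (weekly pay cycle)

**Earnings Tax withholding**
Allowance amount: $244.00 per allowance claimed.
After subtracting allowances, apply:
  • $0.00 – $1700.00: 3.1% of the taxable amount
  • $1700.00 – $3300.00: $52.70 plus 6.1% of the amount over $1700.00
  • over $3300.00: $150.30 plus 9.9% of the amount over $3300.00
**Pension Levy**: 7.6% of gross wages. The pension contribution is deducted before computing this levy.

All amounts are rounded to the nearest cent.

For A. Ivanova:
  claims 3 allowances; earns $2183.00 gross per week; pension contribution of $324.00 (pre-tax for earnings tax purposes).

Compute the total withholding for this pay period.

$176.22

Earnings Tax: taxable = $2183.00 − $324.00 − 3×$244.00 = $1127.00
  3.1% × $1127.00 = $34.94
Pension Levy: 7.6% × $1859.00 = $141.28
Total: $34.94 + $141.28 = $176.22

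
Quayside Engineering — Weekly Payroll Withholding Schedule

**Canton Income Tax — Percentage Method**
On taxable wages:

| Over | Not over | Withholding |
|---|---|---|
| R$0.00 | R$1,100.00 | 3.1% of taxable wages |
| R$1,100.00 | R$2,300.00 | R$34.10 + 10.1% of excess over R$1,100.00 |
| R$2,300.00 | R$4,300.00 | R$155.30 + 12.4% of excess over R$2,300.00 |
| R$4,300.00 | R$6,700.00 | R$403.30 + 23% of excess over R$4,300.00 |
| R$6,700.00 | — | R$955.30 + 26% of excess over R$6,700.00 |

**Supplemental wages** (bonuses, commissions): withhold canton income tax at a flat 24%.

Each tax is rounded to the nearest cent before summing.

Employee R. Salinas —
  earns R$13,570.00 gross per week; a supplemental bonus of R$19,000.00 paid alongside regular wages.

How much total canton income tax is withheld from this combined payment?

R$7,301.50

Canton Income Tax: taxable = R$13,570.00
  R$955.30 + 26% × (R$13,570.00 − R$6,700.00) = R$955.30 + 26% × R$6,870.00 = R$2,741.50
Supplemental (24% flat on bonus): 24% × R$19,000.00 = R$4,560.00
Total canton income tax: R$2,741.50 + R$4,560.00 = R$7,301.50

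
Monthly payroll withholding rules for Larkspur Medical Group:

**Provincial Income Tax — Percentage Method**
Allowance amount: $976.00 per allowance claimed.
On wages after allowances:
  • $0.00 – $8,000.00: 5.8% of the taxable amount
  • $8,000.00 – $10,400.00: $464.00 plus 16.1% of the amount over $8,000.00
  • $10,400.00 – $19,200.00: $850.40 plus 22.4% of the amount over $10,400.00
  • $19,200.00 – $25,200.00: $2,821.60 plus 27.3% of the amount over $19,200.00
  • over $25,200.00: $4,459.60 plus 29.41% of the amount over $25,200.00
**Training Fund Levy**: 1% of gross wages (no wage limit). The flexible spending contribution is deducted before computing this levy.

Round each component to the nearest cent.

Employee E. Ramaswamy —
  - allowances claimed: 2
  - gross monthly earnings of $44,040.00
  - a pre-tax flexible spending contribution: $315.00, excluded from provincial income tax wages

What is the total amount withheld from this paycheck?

Provincial Income Tax: taxable = $44,040.00 − $315.00 − 2×$976.00 = $41,773.00
  $4,459.60 + 29.41% × ($41,773.00 − $25,200.00) = $4,459.60 + 29.41% × $16,573.00 = $9,333.72
Training Fund Levy: 1% × $43,725.00 = $437.25
Total: $9,333.72 + $437.25 = $9,770.97

$9,770.97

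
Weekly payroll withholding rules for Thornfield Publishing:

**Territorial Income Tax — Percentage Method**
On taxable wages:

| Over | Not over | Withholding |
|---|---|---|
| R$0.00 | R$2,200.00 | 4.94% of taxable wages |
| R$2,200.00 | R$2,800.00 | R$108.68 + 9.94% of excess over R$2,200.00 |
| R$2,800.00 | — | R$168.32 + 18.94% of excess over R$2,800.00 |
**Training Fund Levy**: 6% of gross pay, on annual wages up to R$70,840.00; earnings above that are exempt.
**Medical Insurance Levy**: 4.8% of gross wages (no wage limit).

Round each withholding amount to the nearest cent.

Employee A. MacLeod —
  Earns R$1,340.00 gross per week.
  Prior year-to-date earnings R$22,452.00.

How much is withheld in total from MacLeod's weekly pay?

R$210.92

Territorial Income Tax: taxable = R$1,340.00
  4.94% × R$1,340.00 = R$66.20
Training Fund Levy: 6% × R$1,340.00 = R$80.40
Medical Insurance Levy: 4.8% × R$1,340.00 = R$64.32
Total: R$66.20 + R$80.40 + R$64.32 = R$210.92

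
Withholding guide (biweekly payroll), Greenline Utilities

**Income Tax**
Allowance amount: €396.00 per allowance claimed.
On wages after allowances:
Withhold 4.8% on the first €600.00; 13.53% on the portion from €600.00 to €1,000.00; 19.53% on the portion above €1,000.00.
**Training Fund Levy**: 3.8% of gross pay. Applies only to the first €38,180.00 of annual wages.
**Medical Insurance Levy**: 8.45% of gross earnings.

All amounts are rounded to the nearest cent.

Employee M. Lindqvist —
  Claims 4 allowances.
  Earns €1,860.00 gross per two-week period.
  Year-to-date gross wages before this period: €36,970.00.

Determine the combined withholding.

€216.40

Income Tax: taxable = €1,860.00 − 4×€396.00 = €276.00
  4.8% × €276.00 = €13.25
Training Fund Levy: cap €38,180.00 − YTD €36,970.00 = €1,210.00 subject; 3.8% × €1,210.00 = €45.98
Medical Insurance Levy: 8.45% × €1,860.00 = €157.17
Total: €13.25 + €45.98 + €157.17 = €216.40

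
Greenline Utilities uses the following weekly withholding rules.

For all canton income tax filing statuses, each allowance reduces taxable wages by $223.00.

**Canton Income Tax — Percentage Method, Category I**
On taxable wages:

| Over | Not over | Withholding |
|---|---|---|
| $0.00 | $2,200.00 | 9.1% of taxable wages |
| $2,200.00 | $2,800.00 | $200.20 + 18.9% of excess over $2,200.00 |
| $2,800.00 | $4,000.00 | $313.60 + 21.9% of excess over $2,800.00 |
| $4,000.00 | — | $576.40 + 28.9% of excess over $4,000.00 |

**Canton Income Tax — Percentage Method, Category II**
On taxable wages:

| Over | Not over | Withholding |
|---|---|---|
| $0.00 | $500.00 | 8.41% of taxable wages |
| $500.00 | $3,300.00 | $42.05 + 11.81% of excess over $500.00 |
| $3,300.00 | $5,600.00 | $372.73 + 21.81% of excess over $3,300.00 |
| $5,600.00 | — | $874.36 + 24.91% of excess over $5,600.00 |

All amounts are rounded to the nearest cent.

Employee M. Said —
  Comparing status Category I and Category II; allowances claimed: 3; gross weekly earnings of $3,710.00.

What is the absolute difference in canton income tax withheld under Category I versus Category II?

$24.24

Canton Income Tax (Category I): taxable = $3,710.00 − 3×$223.00 = $3,041.00
  $313.60 + 21.9% × ($3,041.00 − $2,800.00) = $313.60 + 21.9% × $241.00 = $366.38
Canton Income Tax (Category II): taxable = $3,710.00 − 3×$223.00 = $3,041.00
  $42.05 + 11.81% × ($3,041.00 − $500.00) = $42.05 + 11.81% × $2,541.00 = $342.14
Difference: |$366.38 − $342.14| = $24.24 (higher under Category I)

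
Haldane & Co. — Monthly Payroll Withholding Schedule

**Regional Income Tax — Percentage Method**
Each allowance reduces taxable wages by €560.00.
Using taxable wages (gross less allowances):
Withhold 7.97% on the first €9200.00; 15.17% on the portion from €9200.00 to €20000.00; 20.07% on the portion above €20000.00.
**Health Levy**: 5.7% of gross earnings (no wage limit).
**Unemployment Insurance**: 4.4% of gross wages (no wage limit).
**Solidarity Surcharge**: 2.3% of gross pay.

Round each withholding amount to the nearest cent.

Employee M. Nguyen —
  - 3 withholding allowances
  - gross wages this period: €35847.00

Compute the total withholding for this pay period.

€9659.95

Regional Income Tax: taxable = €35847.00 − 3×€560.00 = €34167.00
  €2371.60 + 20.07% × (€34167.00 − €20000.00) = €2371.60 + 20.07% × €14167.00 = €5214.92
Health Levy: 5.7% × €35847.00 = €2043.28
Unemployment Insurance: 4.4% × €35847.00 = €1577.27
Solidarity Surcharge: 2.3% × €35847.00 = €824.48
Total: €5214.92 + €2043.28 + €1577.27 + €824.48 = €9659.95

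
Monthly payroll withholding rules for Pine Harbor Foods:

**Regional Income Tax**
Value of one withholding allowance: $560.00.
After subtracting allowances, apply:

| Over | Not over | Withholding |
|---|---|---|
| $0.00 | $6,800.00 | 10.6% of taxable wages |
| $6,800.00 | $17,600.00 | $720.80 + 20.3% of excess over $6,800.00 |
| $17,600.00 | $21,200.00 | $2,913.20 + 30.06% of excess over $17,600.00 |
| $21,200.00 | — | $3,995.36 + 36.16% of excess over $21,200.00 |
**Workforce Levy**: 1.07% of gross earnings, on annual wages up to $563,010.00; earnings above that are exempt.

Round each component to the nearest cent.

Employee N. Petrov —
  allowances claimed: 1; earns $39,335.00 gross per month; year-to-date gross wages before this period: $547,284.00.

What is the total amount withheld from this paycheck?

$10,518.75

Regional Income Tax: taxable = $39,335.00 − 1×$560.00 = $38,775.00
  $3,995.36 + 36.16% × ($38,775.00 − $21,200.00) = $3,995.36 + 36.16% × $17,575.00 = $10,350.48
Workforce Levy: cap $563,010.00 − YTD $547,284.00 = $15,726.00 subject; 1.07% × $15,726.00 = $168.27
Total: $10,350.48 + $168.27 = $10,518.75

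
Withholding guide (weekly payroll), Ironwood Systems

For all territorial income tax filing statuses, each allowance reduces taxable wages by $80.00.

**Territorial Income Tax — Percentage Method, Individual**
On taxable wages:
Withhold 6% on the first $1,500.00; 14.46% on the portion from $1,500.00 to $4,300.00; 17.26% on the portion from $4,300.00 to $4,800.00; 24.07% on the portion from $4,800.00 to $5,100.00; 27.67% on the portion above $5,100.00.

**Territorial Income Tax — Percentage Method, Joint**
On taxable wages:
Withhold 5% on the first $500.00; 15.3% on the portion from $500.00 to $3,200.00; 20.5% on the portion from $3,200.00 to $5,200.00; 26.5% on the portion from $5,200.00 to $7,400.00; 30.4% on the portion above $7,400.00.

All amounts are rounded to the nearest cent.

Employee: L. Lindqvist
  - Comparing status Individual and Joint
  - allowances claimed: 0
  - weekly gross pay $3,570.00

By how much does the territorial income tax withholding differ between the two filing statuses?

Territorial Income Tax (Individual): taxable = $3,570.00
  $90.00 + 14.46% × ($3,570.00 − $1,500.00) = $90.00 + 14.46% × $2,070.00 = $389.32
Territorial Income Tax (Joint): taxable = $3,570.00
  $438.10 + 20.5% × ($3,570.00 − $3,200.00) = $438.10 + 20.5% × $370.00 = $513.95
Difference: |$389.32 − $513.95| = $124.63 (higher under Joint)

$124.63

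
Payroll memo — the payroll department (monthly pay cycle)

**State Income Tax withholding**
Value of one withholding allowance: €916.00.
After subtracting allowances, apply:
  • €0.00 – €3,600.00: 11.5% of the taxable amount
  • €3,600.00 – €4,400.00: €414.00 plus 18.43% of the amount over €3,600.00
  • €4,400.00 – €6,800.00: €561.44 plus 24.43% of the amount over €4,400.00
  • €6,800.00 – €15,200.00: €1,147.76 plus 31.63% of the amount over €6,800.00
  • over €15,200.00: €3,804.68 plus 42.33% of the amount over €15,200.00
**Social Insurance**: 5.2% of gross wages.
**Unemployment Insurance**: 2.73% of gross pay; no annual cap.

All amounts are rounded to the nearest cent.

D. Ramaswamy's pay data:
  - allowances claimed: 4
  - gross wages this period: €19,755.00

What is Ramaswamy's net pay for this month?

€14,006.59

State Income Tax: taxable = €19,755.00 − 4×€916.00 = €16,091.00
  €3,804.68 + 42.33% × (€16,091.00 − €15,200.00) = €3,804.68 + 42.33% × €891.00 = €4,181.84
Social Insurance: 5.2% × €19,755.00 = €1,027.26
Unemployment Insurance: 2.73% × €19,755.00 = €539.31
Total withheld: €4,181.84 + €1,027.26 + €539.31 = €5,748.41
Net pay: €19,755.00 − €5,748.41 = €14,006.59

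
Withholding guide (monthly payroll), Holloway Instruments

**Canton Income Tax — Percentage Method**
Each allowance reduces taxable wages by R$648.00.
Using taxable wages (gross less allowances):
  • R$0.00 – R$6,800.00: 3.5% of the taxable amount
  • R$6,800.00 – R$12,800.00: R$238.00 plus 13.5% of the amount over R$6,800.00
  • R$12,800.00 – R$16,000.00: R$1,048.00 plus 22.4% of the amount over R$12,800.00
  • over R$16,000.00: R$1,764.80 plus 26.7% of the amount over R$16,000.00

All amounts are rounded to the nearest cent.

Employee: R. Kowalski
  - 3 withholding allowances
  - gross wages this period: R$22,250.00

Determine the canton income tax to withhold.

Canton Income Tax: taxable = R$22,250.00 − 3×R$648.00 = R$20,306.00
  R$1,764.80 + 26.7% × (R$20,306.00 − R$16,000.00) = R$1,764.80 + 26.7% × R$4,306.00 = R$2,914.50

R$2,914.50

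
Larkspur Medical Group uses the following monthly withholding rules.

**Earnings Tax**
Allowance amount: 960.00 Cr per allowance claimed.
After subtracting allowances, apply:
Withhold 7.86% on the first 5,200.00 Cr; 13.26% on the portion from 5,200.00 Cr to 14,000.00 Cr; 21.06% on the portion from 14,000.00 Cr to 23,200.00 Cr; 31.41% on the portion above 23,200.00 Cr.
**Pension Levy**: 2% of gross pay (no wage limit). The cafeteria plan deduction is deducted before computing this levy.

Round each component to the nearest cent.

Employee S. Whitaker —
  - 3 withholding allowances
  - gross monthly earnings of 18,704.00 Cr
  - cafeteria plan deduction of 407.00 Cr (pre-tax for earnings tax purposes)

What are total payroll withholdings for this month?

2,239.96 Cr

Earnings Tax: taxable = 18,704.00 Cr − 407.00 Cr − 3×960.00 Cr = 15,417.00 Cr
  1,575.60 Cr + 21.06% × (15,417.00 Cr − 14,000.00 Cr) = 1,575.60 Cr + 21.06% × 1,417.00 Cr = 1,874.02 Cr
Pension Levy: 2% × 18,297.00 Cr = 365.94 Cr
Total: 1,874.02 Cr + 365.94 Cr = 2,239.96 Cr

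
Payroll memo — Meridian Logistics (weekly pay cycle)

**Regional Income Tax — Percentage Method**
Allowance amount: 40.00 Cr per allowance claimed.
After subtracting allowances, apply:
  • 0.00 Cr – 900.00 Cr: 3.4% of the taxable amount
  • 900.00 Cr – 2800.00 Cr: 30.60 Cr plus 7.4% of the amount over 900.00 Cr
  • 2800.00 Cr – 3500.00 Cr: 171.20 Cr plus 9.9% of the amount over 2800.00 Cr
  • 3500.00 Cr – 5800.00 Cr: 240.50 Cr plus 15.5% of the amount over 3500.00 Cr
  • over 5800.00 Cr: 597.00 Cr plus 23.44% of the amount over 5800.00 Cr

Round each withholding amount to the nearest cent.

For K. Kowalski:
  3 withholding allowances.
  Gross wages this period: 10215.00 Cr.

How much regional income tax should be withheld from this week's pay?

1603.75 Cr

Regional Income Tax: taxable = 10215.00 Cr − 3×40.00 Cr = 10095.00 Cr
  597.00 Cr + 23.44% × (10095.00 Cr − 5800.00 Cr) = 597.00 Cr + 23.44% × 4295.00 Cr = 1603.75 Cr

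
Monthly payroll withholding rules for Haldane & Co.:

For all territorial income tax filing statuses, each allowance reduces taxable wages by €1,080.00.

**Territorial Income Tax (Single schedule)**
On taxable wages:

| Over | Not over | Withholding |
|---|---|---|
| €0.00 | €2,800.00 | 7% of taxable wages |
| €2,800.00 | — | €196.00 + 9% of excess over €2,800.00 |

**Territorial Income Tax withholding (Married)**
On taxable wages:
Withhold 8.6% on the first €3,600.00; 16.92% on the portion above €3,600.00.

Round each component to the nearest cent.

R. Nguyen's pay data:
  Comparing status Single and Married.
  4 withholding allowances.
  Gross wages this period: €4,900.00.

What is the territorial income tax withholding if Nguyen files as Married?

€49.88

Territorial Income Tax (Married): taxable = €4,900.00 − 4×€1,080.00 = €580.00
  8.6% × €580.00 = €49.88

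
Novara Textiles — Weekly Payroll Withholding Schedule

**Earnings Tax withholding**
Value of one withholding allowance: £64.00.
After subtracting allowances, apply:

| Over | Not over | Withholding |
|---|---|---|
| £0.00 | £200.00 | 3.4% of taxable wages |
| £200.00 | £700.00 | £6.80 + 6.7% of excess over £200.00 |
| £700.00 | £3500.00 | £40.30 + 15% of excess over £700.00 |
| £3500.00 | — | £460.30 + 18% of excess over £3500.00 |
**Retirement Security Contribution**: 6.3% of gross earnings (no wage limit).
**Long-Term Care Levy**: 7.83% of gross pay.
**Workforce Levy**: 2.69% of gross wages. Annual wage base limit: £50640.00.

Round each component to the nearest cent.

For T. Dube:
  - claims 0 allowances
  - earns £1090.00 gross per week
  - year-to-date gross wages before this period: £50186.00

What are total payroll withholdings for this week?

Earnings Tax: taxable = £1090.00
  £40.30 + 15% × (£1090.00 − £700.00) = £40.30 + 15% × £390.00 = £98.80
Retirement Security Contribution: 6.3% × £1090.00 = £68.67
Long-Term Care Levy: 7.83% × £1090.00 = £85.35
Workforce Levy: cap £50640.00 − YTD £50186.00 = £454.00 subject; 2.69% × £454.00 = £12.21
Total: £98.80 + £68.67 + £85.35 + £12.21 = £265.03

£265.03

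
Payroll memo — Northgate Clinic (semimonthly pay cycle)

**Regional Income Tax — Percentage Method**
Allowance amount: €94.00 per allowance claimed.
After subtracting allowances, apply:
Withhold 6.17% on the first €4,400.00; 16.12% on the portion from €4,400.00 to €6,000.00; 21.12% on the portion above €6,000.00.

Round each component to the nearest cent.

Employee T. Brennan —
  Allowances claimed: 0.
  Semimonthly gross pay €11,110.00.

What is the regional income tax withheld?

€1,608.63

Regional Income Tax: taxable = €11,110.00
  €529.40 + 21.12% × (€11,110.00 − €6,000.00) = €529.40 + 21.12% × €5,110.00 = €1,608.63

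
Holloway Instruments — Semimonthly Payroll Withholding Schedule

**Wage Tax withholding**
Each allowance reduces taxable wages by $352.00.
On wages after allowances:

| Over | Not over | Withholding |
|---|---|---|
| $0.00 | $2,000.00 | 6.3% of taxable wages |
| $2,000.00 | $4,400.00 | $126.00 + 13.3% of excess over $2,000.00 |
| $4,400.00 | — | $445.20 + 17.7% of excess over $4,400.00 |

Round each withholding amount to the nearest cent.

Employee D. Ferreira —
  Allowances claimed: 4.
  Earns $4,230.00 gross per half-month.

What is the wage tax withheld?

$235.33

Wage Tax: taxable = $4,230.00 − 4×$352.00 = $2,822.00
  $126.00 + 13.3% × ($2,822.00 − $2,000.00) = $126.00 + 13.3% × $822.00 = $235.33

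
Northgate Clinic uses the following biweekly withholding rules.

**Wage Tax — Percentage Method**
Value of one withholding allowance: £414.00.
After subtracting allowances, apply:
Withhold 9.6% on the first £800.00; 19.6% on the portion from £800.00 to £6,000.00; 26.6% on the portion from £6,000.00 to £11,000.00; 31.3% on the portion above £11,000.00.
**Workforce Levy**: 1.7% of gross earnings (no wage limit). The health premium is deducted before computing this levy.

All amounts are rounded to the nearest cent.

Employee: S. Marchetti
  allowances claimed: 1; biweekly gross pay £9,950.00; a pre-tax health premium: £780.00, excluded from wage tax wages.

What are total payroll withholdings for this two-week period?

Wage Tax: taxable = £9,950.00 − £780.00 − 1×£414.00 = £8,756.00
  £1,096.00 + 26.6% × (£8,756.00 − £6,000.00) = £1,096.00 + 26.6% × £2,756.00 = £1,829.10
Workforce Levy: 1.7% × £9,170.00 = £155.89
Total: £1,829.10 + £155.89 = £1,984.99

£1,984.99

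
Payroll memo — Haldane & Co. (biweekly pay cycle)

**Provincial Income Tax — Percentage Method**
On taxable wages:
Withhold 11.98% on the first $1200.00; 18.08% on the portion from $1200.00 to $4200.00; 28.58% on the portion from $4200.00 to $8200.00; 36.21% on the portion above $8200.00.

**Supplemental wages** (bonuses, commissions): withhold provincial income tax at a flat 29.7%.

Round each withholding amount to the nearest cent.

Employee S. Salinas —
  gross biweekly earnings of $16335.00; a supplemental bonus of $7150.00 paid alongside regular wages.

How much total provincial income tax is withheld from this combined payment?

$6898.59

Provincial Income Tax: taxable = $16335.00
  $1829.36 + 36.21% × ($16335.00 − $8200.00) = $1829.36 + 36.21% × $8135.00 = $4775.04
Supplemental (29.7% flat on bonus): 29.7% × $7150.00 = $2123.55
Total provincial income tax: $4775.04 + $2123.55 = $6898.59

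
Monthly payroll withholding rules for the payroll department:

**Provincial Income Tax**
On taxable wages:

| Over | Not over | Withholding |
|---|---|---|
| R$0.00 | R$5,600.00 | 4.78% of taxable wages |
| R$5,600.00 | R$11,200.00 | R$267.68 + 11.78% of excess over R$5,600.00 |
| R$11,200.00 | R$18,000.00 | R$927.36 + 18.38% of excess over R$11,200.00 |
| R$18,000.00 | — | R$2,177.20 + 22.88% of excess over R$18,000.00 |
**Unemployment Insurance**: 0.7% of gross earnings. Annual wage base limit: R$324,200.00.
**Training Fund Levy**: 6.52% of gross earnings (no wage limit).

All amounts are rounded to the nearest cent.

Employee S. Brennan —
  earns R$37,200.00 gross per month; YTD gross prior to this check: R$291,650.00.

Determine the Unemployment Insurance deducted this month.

R$227.85

Unemployment Insurance: cap R$324,200.00 − YTD R$291,650.00 = R$32,550.00 subject; 0.7% × R$32,550.00 = R$227.85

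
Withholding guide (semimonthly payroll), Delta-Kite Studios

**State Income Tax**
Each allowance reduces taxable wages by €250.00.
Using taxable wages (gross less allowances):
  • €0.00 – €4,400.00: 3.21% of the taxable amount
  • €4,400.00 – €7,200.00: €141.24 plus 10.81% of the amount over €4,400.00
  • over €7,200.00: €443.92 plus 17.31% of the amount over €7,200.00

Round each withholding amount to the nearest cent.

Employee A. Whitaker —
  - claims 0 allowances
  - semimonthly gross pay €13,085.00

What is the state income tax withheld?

State Income Tax: taxable = €13,085.00
  €443.92 + 17.31% × (€13,085.00 − €7,200.00) = €443.92 + 17.31% × €5,885.00 = €1,462.61

€1,462.61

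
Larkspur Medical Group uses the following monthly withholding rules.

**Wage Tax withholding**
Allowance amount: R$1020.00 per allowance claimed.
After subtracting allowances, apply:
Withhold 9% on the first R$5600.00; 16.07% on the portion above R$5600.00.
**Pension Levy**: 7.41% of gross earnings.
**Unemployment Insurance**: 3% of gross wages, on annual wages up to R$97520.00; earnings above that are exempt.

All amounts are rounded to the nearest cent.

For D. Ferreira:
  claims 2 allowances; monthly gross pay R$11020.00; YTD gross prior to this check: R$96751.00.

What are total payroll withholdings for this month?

Wage Tax: taxable = R$11020.00 − 2×R$1020.00 = R$8980.00
  R$504.00 + 16.07% × (R$8980.00 − R$5600.00) = R$504.00 + 16.07% × R$3380.00 = R$1047.17
Pension Levy: 7.41% × R$11020.00 = R$816.58
Unemployment Insurance: cap R$97520.00 − YTD R$96751.00 = R$769.00 subject; 3% × R$769.00 = R$23.07
Total: R$1047.17 + R$816.58 + R$23.07 = R$1886.82

R$1886.82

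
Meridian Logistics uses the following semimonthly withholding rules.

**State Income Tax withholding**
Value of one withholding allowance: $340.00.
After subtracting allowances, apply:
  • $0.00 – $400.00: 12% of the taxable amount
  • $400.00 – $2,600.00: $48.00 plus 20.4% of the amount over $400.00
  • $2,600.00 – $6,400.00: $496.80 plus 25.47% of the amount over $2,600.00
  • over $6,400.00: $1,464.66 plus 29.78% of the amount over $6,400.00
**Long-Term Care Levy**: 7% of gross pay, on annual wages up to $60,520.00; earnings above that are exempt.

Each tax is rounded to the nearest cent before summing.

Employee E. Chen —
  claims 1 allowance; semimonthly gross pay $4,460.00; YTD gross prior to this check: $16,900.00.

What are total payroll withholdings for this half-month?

$1,196.14

State Income Tax: taxable = $4,460.00 − 1×$340.00 = $4,120.00
  $496.80 + 25.47% × ($4,120.00 − $2,600.00) = $496.80 + 25.47% × $1,520.00 = $883.94
Long-Term Care Levy: 7% × $4,460.00 = $312.20
Total: $883.94 + $312.20 = $1,196.14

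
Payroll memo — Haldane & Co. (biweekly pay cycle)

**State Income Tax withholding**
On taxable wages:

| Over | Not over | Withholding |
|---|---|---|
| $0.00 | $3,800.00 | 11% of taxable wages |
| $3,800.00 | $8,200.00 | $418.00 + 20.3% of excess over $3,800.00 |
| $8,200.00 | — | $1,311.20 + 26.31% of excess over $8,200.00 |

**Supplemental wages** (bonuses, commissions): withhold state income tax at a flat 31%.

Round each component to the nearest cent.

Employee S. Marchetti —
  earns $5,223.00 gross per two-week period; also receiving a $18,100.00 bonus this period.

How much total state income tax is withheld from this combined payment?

$6,317.87

State Income Tax: taxable = $5,223.00
  $418.00 + 20.3% × ($5,223.00 − $3,800.00) = $418.00 + 20.3% × $1,423.00 = $706.87
Supplemental (31% flat on bonus): 31% × $18,100.00 = $5,611.00
Total state income tax: $706.87 + $5,611.00 = $6,317.87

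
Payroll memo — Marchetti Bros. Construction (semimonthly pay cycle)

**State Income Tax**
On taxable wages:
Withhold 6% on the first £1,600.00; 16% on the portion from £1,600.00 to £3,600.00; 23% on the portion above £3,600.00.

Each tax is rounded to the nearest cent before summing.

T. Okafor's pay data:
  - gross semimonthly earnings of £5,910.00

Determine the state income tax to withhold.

£947.30

State Income Tax: taxable = £5,910.00
  £416.00 + 23% × (£5,910.00 − £3,600.00) = £416.00 + 23% × £2,310.00 = £947.30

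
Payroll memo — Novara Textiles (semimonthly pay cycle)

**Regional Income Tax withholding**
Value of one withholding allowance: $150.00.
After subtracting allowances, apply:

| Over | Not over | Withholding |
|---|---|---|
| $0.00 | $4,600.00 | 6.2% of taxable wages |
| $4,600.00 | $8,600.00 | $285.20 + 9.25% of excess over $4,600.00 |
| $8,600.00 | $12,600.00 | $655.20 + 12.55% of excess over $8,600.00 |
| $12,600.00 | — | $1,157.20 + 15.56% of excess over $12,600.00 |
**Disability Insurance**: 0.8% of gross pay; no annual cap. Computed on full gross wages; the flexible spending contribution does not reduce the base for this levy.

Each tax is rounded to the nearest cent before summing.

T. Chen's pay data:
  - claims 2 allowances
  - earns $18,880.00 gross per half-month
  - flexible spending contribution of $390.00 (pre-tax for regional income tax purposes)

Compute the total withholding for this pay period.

$2,178.04

Regional Income Tax: taxable = $18,880.00 − $390.00 − 2×$150.00 = $18,190.00
  $1,157.20 + 15.56% × ($18,190.00 − $12,600.00) = $1,157.20 + 15.56% × $5,590.00 = $2,027.00
Disability Insurance: 0.8% × $18,880.00 = $151.04
Total: $2,027.00 + $151.04 = $2,178.04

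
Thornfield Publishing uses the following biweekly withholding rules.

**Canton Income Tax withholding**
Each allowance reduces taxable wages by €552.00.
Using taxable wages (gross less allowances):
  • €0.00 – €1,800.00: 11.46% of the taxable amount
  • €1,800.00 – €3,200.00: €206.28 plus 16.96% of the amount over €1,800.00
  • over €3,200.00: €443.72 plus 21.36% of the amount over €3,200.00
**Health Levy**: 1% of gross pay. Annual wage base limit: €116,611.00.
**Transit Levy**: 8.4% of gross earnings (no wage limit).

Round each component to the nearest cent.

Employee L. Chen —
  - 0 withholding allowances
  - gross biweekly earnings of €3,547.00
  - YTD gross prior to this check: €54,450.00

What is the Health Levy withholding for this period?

Health Levy: 1% × €3,547.00 = €35.47

€35.47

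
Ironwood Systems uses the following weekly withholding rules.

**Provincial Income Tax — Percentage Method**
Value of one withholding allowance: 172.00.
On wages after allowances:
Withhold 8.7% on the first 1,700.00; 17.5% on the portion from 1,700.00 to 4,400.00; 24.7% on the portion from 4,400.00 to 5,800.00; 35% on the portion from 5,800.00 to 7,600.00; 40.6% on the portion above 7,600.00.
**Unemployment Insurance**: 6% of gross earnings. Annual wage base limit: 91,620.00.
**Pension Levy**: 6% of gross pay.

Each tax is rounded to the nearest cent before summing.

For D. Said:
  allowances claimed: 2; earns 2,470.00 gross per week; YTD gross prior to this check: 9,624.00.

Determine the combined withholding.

Provincial Income Tax: taxable = 2,470.00 − 2×172.00 = 2,126.00
  147.90 + 17.5% × (2,126.00 − 1,700.00) = 147.90 + 17.5% × 426.00 = 222.45
Unemployment Insurance: 6% × 2,470.00 = 148.20
Pension Levy: 6% × 2,470.00 = 148.20
Total: 222.45 + 148.20 + 148.20 = 518.85

518.85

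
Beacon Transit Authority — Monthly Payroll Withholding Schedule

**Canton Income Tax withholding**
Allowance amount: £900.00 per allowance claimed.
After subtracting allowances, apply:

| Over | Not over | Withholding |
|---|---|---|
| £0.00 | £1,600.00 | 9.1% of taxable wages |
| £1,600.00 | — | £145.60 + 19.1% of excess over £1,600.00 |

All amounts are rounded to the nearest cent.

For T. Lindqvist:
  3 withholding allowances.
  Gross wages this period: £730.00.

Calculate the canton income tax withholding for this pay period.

Canton Income Tax: taxable = £730.00 − 3×£900.00 = £-1,970.00
  Taxable ≤ 0 → £0.00

£0.00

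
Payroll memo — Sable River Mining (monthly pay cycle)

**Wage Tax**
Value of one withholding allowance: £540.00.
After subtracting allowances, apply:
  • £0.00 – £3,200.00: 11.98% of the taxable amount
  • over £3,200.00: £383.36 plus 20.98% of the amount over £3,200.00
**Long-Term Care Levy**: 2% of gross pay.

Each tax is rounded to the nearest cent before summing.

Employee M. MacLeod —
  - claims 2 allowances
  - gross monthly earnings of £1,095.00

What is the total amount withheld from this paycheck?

£23.70

Wage Tax: taxable = £1,095.00 − 2×£540.00 = £15.00
  11.98% × £15.00 = £1.80
Long-Term Care Levy: 2% × £1,095.00 = £21.90
Total: £1.80 + £21.90 = £23.70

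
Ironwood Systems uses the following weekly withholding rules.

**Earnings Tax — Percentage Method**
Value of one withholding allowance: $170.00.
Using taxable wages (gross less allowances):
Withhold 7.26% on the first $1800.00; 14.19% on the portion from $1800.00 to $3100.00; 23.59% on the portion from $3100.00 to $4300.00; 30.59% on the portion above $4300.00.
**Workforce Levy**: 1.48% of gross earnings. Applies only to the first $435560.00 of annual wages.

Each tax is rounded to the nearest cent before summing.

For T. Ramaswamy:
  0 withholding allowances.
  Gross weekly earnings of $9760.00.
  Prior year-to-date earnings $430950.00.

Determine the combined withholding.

Earnings Tax: taxable = $9760.00
  $598.23 + 30.59% × ($9760.00 − $4300.00) = $598.23 + 30.59% × $5460.00 = $2268.44
Workforce Levy: cap $435560.00 − YTD $430950.00 = $4610.00 subject; 1.48% × $4610.00 = $68.23
Total: $2268.44 + $68.23 = $2336.67

$2336.67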